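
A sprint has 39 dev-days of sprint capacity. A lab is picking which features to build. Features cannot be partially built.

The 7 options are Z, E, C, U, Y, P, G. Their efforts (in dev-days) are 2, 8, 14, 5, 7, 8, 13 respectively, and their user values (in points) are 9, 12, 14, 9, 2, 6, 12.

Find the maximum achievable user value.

50

Treat it as a binary knapsack problem.
Allowing fractional choices, the relaxed optimum would be about 53.2, but features are indivisible.
Z + E + U + P + G: effort 2 + 8 + 5 + 8 + 13 = 36 ≤ 39, user value 9 + 12 + 9 + 6 + 12 = 48.
Z + E + C + G: effort 2 + 8 + 14 + 13 = 37 ≤ 39, user value 9 + 12 + 14 + 12 = 47.
Z + E + C + U + P: effort 2 + 8 + 14 + 5 + 8 = 37 ≤ 39, user value 9 + 12 + 14 + 9 + 6 = 50.
Best is Z, E, C, U, and P with total user value 50.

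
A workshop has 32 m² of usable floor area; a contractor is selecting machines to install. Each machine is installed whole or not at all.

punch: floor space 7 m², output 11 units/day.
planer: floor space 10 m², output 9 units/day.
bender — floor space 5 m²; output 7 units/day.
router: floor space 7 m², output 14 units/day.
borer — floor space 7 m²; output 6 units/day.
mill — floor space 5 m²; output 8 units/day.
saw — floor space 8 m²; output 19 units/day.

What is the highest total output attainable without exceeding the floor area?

Treat it as a binary knapsack problem.
punch + bender + router + mill + saw: floor space 7 + 5 + 7 + 5 + 8 = 32 ≤ 32, output 11 + 7 + 14 + 8 + 19 = 59.
bender + router + borer + mill + saw: floor space 5 + 7 + 7 + 5 + 8 = 32 ≤ 32, output 7 + 14 + 6 + 8 + 19 = 54.
punch + planer + router + saw: floor space 7 + 10 + 7 + 8 = 32 ≤ 32, output 11 + 9 + 14 + 19 = 53.
Best is punch, bender, router, mill, and saw with total output 59.

59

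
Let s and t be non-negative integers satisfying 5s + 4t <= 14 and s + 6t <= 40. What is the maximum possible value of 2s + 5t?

The continuous relaxation peaks at (0, 3.5) with value 17.50; rounding to a feasible lattice point costs some objective.
(s,t)=(0,3): 5·0+4·3=12≤14, 1·0+6·3=18≤40, objective 15.
(s,t)=(1,2): 5·1+4·2=13≤14, 1·1+6·2=13≤40, objective 12.
(s,t)=(0,2): 5·0+4·2=8≤14, 1·0+6·2=12≤40, objective 10.
No feasible integer point exceeds 15.

15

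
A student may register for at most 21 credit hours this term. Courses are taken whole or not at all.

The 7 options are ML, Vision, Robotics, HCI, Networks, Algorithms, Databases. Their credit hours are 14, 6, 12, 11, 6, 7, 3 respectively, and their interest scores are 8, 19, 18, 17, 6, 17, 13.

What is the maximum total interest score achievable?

Treat it as a binary knapsack problem.
Take Vision, Robotics, and Databases: credit hours 6 + 12 + 3 = 21 ≤ 21, interest score 19 + 18 + 13 = 50.
No other feasible combination does better.

50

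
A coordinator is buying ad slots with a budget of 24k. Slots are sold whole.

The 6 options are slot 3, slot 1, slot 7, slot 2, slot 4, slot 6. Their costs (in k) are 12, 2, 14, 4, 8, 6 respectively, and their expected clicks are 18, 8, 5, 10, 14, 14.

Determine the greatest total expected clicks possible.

Allowing fractional choices, the relaxed optimum would be about 52.0, but ad slots are indivisible.
slot 3 + slot 1 + slot 2 + slot 6: cost 12 + 2 + 4 + 6 = 24 ≤ 24, expected clicks 18 + 8 + 10 + 14 = 50.
slot 1 + slot 2 + slot 4 + slot 6: cost 2 + 4 + 8 + 6 = 20 ≤ 24, expected clicks 8 + 10 + 14 + 14 = 46.
Best is slot 3, slot 1, slot 2, and slot 6 with total expected clicks 50.

50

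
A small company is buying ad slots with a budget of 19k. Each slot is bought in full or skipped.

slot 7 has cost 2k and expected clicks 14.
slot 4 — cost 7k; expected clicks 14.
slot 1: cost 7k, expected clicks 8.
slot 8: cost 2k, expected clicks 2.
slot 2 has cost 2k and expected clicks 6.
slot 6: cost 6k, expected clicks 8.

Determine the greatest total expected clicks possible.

44

Allowing fractional choices, the relaxed optimum would be about 44.3, but ad slots are indivisible.
slot 7 + slot 4 + slot 2 + slot 6: cost 2 + 7 + 2 + 6 = 17 ≤ 19, expected clicks 14 + 14 + 6 + 8 = 42.
slot 7 + slot 4 + slot 1 + slot 2: cost 2 + 7 + 7 + 2 = 18 ≤ 19, expected clicks 14 + 14 + 8 + 6 = 42.
slot 7 + slot 4 + slot 8 + slot 2 + slot 6: cost 2 + 7 + 2 + 2 + 6 = 19 ≤ 19, expected clicks 14 + 14 + 2 + 6 + 8 = 44.
Best is slot 7, slot 4, slot 8, slot 2, and slot 6 with total expected clicks 44.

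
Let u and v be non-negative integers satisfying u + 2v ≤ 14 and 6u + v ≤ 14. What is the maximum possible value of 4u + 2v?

16

The continuous relaxation peaks at (1.27, 6.36) with value 17.82; rounding to a feasible lattice point costs some objective.
(u,v)=(1,6): 1·1+2·6=13≤14, 6·1+1·6=12≤14, objective 16.
(u,v)=(0,7): 1·0+2·7=14≤14, 6·0+1·7=7≤14, objective 14.
(u,v)=(1,5): 1·1+2·5=11≤14, 6·1+1·5=11≤14, objective 14.
(u,v)=(0,6): 1·0+2·6=12≤14, 6·0+1·6=6≤14, objective 12.
The best lattice point is (1,6), giving 16.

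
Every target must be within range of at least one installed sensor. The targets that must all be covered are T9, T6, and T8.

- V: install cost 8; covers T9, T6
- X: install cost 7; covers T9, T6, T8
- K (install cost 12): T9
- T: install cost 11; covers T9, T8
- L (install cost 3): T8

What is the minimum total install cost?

This is an integer covering problem.
X alone covers T9, T6, T8 — every target.
Total install cost: 7.
No cover costs less than 7.

7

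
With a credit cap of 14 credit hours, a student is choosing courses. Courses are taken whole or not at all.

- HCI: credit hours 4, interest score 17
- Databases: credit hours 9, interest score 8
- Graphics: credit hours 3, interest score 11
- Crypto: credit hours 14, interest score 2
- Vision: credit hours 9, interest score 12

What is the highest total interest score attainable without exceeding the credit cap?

29

Allowing fractional choices, the relaxed optimum would be about 37.3, but courses are indivisible.
HCI + Graphics: credit hours 4 + 3 = 7 ≤ 14, interest score 17 + 11 = 28.
HCI + Databases: credit hours 4 + 9 = 13 ≤ 14, interest score 17 + 8 = 25.
HCI + Vision: credit hours 4 + 9 = 13 ≤ 14, interest score 17 + 12 = 29.
Best is HCI and Vision with total interest score 29.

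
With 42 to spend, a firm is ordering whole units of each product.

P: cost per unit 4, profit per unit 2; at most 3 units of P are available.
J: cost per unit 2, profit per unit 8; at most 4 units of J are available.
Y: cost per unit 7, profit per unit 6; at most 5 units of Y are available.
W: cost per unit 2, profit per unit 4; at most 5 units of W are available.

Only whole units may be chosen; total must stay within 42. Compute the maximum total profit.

70

J has the best ratio (8/2); taking only J gives at most 4×8 = 32 (stopped by the supply cap of 4).
Mixing does better — 4×J, 3×Y, and 5×W: cost 39 ≤ 42, profit 4·8 + 3·6 + 5·4 = 70.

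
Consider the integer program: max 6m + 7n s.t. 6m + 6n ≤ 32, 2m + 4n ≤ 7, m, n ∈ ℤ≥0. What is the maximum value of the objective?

(m,n)=(3,0) is feasible, giving 18.
(m,n)=(2,0) is feasible, giving 12.
The best lattice point is (3,0), giving 18.

18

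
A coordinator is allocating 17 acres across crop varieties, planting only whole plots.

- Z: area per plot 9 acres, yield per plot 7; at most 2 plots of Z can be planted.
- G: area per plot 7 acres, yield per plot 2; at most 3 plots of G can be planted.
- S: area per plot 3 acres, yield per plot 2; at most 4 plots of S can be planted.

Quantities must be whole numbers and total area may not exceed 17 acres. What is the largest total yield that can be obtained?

Take 1×Z and 2×S: area 15 ≤ 17, yield 1·7 + 2·2 = 11.
No other integer combination yields more.

11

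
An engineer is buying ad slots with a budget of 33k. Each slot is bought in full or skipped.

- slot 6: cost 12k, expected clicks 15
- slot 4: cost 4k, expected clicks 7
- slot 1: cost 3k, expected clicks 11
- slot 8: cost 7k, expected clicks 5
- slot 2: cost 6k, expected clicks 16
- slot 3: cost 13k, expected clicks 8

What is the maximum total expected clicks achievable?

Allowing fractional choices, the relaxed optimum would be about 54.6, but ad slots are indivisible.
slot 6 + slot 4 + slot 1 + slot 8 + slot 2: cost 12 + 4 + 3 + 7 + 6 = 32 ≤ 33, expected clicks 15 + 7 + 11 + 5 + 16 = 54.
slot 6 + slot 4 + slot 1 + slot 2: cost 12 + 4 + 3 + 6 = 25 ≤ 33, expected clicks 15 + 7 + 11 + 16 = 49.
slot 6 + slot 1 + slot 8 + slot 2: cost 12 + 3 + 7 + 6 = 28 ≤ 33, expected clicks 15 + 11 + 5 + 16 = 47.
Best is slot 6, slot 4, slot 1, slot 8, and slot 2 with total expected clicks 54.

54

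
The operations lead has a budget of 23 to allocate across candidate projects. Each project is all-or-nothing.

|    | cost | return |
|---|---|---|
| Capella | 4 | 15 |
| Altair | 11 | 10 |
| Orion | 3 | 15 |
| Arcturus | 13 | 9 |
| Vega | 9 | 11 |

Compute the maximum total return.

41

This is an integer program with binary decision variables.
Allowing fractional choices, the relaxed optimum would be about 47.4, but projects are indivisible.
Capella + Altair + Orion: cost 4 + 11 + 3 = 18 ≤ 23, return 15 + 10 + 15 = 40.
Capella + Orion + Arcturus: cost 4 + 3 + 13 = 20 ≤ 23, return 15 + 15 + 9 = 39.
Capella + Orion + Vega: cost 4 + 3 + 9 = 16 ≤ 23, return 15 + 15 + 11 = 41.
Best is Capella, Orion, and Vega with total return 41.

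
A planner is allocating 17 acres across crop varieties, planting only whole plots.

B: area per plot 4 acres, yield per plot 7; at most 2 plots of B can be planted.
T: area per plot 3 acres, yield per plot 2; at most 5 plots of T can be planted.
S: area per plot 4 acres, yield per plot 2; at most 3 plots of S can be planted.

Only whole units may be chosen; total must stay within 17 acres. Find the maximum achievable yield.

20

This is a bounded integer knapsack.
2×B and 3×T: area 17 ≤ 17, yield 2·7 + 3·2 = 20.
2×B and 2×S: area 16 ≤ 17, yield 2·7 + 2·2 = 18.
Best is 20.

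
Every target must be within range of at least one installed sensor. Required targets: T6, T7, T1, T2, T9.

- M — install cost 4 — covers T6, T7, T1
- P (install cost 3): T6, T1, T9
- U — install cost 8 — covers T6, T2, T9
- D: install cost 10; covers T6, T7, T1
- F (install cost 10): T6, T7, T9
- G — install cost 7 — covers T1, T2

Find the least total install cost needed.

12

The greedy cost-per-new-target heuristic would pick P, M, and G for 14, but a cheaper cover exists.
Choose M and U: together they cover T6, T7, T1, T2, T9 — every target.
Total install cost: 4 + 8 = 12.
No cover costs less than 12.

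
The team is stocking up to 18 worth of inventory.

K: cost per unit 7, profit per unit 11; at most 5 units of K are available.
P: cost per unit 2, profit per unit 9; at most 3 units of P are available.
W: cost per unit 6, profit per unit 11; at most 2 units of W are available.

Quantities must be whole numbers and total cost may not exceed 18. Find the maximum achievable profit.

49

3×P and 2×W: cost 18 ≤ 18, profit 3·9 + 2·11 = 49.
2×P and 2×W: cost 16 ≤ 18, profit 2·9 + 2·11 = 40.
Best is 49.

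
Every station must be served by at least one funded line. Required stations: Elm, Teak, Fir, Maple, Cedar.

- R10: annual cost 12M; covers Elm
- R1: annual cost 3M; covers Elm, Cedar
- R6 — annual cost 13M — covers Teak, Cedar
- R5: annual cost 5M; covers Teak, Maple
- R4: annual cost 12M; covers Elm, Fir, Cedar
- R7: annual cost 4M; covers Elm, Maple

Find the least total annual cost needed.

Choose R5 and R4: together they cover Elm, Teak, Fir, Maple, Cedar — every station.
Total annual cost: 5 + 12 = 17.

17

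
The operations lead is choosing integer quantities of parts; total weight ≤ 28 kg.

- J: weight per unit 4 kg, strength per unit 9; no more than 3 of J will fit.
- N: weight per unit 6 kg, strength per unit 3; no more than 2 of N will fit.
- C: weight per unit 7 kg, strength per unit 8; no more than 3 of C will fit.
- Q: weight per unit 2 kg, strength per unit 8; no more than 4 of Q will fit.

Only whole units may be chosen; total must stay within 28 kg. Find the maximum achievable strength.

67

Q has the best ratio (8/2); taking only Q gives at most 4×8 = 32 (stopped by the supply cap of 4).
Mixing does better — 3×J, 1×C, and 4×Q: weight 27 ≤ 28, strength 3·9 + 1·8 + 4·8 = 67.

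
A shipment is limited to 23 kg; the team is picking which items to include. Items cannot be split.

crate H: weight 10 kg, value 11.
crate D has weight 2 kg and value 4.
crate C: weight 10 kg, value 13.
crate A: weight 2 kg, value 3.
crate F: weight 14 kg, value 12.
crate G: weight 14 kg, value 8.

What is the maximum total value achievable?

Take crate H, crate D, and crate C: weight 10 + 2 + 10 = 22 ≤ 23, value 11 + 4 + 13 = 28.
No other feasible combination does better.

28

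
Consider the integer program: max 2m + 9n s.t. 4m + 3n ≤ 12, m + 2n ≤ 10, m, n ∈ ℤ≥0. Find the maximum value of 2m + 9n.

36

(m,n)=(0,4): 4·0+3·4=12≤12, 1·0+2·4=8≤10, objective 36.
(m,n)=(0,3): 4·0+3·3=9≤12, 1·0+2·3=6≤10, objective 27.
No feasible integer point exceeds 36.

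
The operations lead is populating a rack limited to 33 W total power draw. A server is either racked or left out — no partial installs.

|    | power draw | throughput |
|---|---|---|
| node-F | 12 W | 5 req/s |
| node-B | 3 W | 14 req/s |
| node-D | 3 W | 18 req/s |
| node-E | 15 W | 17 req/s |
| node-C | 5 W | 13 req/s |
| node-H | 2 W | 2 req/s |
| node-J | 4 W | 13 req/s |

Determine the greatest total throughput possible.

77

Take node-B, node-D, node-E, node-C, node-H, and node-J: power draw 3 + 3 + 15 + 5 + 2 + 4 = 32 ≤ 33, throughput 14 + 18 + 17 + 13 + 2 + 13 = 77.
No other feasible combination does better.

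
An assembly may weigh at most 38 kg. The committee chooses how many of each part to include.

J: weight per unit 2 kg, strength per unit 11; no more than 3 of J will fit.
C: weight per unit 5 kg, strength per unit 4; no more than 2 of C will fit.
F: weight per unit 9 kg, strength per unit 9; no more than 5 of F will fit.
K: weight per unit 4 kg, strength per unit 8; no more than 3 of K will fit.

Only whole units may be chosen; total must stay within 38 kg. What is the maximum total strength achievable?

This is a bounded integer knapsack.
3×J, 2×C, 1×F, and 3×K: weight 37 ≤ 38, strength 3·11 + 2·4 + 1·9 + 3·8 = 74.
3×J, 2×F, and 3×K: weight 36 ≤ 38, strength 3·11 + 2·9 + 3·8 = 75.
Best is 75.

75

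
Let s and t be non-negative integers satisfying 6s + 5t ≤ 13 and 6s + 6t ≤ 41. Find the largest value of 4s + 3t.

8

Relaxing integrality, the LP optimum is 8.67 at (s,t) = (2.17, 0), which is not an integer point.
(s,t)=(2,0) is feasible, giving 8.
(s,t)=(1,1) is feasible, giving 7.
(s,t)=(1,0) is feasible, giving 4.
No feasible integer point exceeds 8.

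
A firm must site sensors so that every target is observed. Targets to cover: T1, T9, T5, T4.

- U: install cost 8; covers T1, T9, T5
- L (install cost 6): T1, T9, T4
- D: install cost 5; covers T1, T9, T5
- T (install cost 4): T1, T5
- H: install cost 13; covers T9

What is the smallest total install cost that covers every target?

10

The greedy cost-per-new-target heuristic would pick D and L for 11, but a cheaper cover exists.
Choose L and T: together they cover T1, T9, T5, T4 — every target.
Total install cost: 6 + 4 = 10.
No cover costs less than 10.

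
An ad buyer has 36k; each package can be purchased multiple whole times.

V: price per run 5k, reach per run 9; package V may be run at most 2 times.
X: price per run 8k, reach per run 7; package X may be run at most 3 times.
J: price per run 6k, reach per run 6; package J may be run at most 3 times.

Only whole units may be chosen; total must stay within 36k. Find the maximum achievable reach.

This is a bounded integer knapsack.
V has the best ratio (9/5); taking only V gives at most 2×9 = 18 (stopped by the supply cap of 2).
Mixing does better — 2×V, 1×X, and 3×J: price 36 ≤ 36, reach 2·9 + 1·7 + 3·6 = 43.

43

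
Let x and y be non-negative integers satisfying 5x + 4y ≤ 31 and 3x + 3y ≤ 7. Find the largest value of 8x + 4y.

(x,y)=(2,0): 5·2+4·0=10≤31, 3·2+3·0=6≤7, objective 16.
(x,y)=(1,1): 5·1+4·1=9≤31, 3·1+3·1=6≤7, objective 12.
(x,y)=(1,0): 5·1+4·0=5≤31, 3·1+3·0=3≤7, objective 8.
No feasible integer point exceeds 16.

16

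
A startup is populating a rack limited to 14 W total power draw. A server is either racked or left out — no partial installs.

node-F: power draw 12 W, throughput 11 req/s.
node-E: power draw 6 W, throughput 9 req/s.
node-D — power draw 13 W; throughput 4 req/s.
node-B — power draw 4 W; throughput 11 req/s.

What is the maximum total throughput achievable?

This is a 0-1 knapsack instance.
Allowing fractional choices, the relaxed optimum would be about 23.7, but servers are indivisible.
node-E + node-B: power draw 6 + 4 = 10 ≤ 14, throughput 9 + 11 = 20.
node-B: power draw 4 ≤ 14, throughput 11.
node-F: power draw 12 ≤ 14, throughput 11.
Best is node-E and node-B with total throughput 20.

20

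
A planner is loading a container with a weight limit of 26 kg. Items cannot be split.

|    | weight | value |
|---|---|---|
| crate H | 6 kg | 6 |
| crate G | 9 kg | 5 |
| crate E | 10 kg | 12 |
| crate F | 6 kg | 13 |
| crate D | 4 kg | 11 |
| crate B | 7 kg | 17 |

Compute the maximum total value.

Allowing fractional choices, the relaxed optimum would be about 51.8, but items are indivisible.
crate H + crate F + crate D + crate B: weight 6 + 6 + 4 + 7 = 23 ≤ 26, value 6 + 13 + 11 + 17 = 47.
crate E + crate F + crate B: weight 10 + 6 + 7 = 23 ≤ 26, value 12 + 13 + 17 = 42.
crate G + crate F + crate D + crate B: weight 9 + 6 + 4 + 7 = 26 ≤ 26, value 5 + 13 + 11 + 17 = 46.
Best is crate H, crate F, crate D, and crate B with total value 47.

47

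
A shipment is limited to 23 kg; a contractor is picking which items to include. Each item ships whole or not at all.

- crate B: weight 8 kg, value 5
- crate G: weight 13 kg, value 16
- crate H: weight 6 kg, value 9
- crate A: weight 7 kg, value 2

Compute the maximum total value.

This is an integer program with binary decision variables.
crate G + crate H: weight 13 + 6 = 19 ≤ 23, value 16 + 9 = 25.
crate B + crate G: weight 8 + 13 = 21 ≤ 23, value 5 + 16 = 21.
crate G + crate A: weight 13 + 7 = 20 ≤ 23, value 16 + 2 = 18.
Best is crate G and crate H with total value 25.

25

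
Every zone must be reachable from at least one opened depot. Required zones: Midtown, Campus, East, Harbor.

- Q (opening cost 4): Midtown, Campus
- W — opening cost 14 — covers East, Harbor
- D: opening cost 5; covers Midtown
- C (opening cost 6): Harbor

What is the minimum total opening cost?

Choose Q and W: together they cover Midtown, Campus, East, Harbor — every zone.
Total opening cost: 4 + 14 = 18.

18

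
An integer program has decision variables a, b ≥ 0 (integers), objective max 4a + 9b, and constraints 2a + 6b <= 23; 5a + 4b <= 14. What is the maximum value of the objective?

27

Relaxing integrality, the LP optimum is 31.50 at (a,b) = (0, 3.5), which is not an integer point.
(a,b)=(0,3): 2·0+6·3=18≤23, 5·0+4·3=12≤14, objective 27.
(a,b)=(1,2): 2·1+6·2=14≤23, 5·1+4·2=13≤14, objective 22.
(a,b)=(0,2): 2·0+6·2=12≤23, 5·0+4·2=8≤14, objective 18.
Maximum is 27 at (a,b)=(0,3).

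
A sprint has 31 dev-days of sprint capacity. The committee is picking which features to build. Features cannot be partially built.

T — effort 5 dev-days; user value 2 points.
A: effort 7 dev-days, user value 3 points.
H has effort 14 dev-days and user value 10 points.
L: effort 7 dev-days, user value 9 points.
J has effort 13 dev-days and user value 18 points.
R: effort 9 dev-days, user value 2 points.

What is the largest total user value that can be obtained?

Treat it as a binary knapsack problem.
A + L + J: effort 7 + 7 + 13 = 27 ≤ 31, user value 3 + 9 + 18 = 30.
T + L + J: effort 5 + 7 + 13 = 25 ≤ 31, user value 2 + 9 + 18 = 29.
Best is A, L, and J with total user value 30.

30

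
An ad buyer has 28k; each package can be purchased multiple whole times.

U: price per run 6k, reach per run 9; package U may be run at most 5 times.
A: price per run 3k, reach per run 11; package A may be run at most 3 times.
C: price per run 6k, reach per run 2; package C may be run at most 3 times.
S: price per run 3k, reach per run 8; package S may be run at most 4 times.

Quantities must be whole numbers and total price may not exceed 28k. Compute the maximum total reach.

74

Take 1×U, 3×A, and 4×S: price 27 ≤ 28, reach 1·9 + 3·11 + 4·8 = 74.
A has the best ratio (11/3) and is taken to its limit of 3; remaining capacity is filled optimally with the others.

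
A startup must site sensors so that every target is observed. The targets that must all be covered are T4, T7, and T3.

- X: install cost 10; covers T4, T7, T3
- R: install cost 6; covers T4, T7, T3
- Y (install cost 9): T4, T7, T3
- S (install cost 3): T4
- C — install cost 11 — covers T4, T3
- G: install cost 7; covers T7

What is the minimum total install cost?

R alone covers T4, T7, T3 — every target.
Total install cost: 6.

6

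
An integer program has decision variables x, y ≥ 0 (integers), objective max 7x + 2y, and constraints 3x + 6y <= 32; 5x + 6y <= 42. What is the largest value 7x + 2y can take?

The continuous relaxation peaks at (8.4, 0) with value 58.80; rounding to a feasible lattice point costs some objective.
(x,y)=(8,0): 3·8+6·0=24≤32, 5·8+6·0=40≤42, objective 56.
(x,y)=(7,1): 3·7+6·1=27≤32, 5·7+6·1=41≤42, objective 51.
(x,y)=(7,0): 3·7+6·0=21≤32, 5·7+6·0=35≤42, objective 49.
The best lattice point is (8,0), giving 56.

56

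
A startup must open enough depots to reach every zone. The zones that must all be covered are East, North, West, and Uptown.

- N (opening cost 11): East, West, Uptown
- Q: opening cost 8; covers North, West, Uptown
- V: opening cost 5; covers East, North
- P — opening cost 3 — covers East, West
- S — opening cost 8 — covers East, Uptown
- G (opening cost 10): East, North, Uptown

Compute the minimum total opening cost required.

Choose Q and P: together they cover East, North, West, Uptown — every zone.
Total opening cost: 8 + 3 = 11.
No cover costs less than 11.

11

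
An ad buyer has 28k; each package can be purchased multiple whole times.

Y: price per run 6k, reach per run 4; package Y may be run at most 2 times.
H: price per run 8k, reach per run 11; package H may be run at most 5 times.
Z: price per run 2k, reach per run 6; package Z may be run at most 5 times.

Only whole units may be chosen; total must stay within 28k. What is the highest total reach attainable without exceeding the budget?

2×H and 4×Z: price 24 ≤ 28, reach 2·11 + 4·6 = 46.
2×H and 5×Z: price 26 ≤ 28, reach 2·11 + 5·6 = 52.
Best is 52.

52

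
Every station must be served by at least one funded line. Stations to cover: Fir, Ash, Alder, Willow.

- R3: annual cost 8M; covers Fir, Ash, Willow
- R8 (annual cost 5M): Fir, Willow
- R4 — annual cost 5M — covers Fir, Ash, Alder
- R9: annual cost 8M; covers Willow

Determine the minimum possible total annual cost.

Choose R8 and R4: together they cover Fir, Ash, Alder, Willow — every station.
Total annual cost: 5 + 5 = 10.
No cover costs less than 10.

10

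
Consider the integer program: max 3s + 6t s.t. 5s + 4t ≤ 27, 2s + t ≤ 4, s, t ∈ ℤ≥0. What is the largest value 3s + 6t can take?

24

(s,t)=(0,4) is feasible, giving 24.
(s,t)=(0,3) is feasible, giving 18.
The best lattice point is (0,4), giving 24.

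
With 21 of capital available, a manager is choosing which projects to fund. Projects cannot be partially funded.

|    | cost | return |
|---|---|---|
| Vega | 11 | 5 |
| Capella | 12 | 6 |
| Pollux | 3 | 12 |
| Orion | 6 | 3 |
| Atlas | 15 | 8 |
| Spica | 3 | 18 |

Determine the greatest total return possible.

38

Vega + Pollux + Spica: cost 11 + 3 + 3 = 17 ≤ 21, return 5 + 12 + 18 = 35.
Pollux + Atlas + Spica: cost 3 + 15 + 3 = 21 ≤ 21, return 12 + 8 + 18 = 38.
Capella + Pollux + Spica: cost 12 + 3 + 3 = 18 ≤ 21, return 6 + 12 + 18 = 36.
Best is Pollux, Atlas, and Spica with total return 38.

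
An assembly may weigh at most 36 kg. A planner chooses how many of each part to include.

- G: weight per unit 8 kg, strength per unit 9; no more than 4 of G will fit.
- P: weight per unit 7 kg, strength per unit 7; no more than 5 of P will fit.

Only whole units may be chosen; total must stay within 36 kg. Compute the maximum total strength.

This is a bounded integer knapsack.
G has the best ratio (9/8); taking only G gives at most 4×9 = 36 (stopped by the weight limit).
Mixing does better — 1×G and 4×P: weight 36 ≤ 36, strength 1·9 + 4·7 = 37.

37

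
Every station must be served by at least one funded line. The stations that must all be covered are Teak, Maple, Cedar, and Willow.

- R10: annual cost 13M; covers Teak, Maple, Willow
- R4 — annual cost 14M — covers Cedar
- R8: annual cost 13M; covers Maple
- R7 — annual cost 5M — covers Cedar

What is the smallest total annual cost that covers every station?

18

Choose R10 and R7: together they cover Teak, Maple, Cedar, Willow — every station.
Total annual cost: 13 + 5 = 18.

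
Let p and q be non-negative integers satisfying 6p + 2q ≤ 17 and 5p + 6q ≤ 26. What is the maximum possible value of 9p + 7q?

32

(p,q)=(2,2) is feasible, giving 32.
(p,q)=(1,3) is feasible, giving 30.
(p,q)=(2,1) is feasible, giving 25.
(p,q)=(1,2) is feasible, giving 23.
Maximum is 32 at (p,q)=(2,2).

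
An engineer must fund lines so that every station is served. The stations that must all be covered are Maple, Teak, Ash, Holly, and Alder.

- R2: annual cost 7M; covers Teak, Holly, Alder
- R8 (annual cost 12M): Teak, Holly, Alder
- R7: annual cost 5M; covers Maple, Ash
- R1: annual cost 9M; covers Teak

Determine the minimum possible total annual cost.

Choose R2 and R7: together they cover Maple, Teak, Ash, Holly, Alder — every station.
Total annual cost: 7 + 5 = 12.

12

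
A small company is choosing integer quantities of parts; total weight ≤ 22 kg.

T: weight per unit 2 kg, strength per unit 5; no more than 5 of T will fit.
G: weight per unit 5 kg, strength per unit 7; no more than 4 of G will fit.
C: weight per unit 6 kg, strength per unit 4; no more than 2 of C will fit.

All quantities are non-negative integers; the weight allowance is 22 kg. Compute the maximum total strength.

39

3×T and 3×G: weight 21 ≤ 22, strength 3·5 + 3·7 = 36.
5×T and 2×G: weight 20 ≤ 22, strength 5·5 + 2·7 = 39.
Best is 39.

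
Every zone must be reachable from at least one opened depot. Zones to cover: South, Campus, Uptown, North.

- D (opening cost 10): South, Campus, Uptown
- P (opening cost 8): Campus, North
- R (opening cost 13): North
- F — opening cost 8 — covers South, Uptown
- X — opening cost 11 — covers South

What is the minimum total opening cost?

16

The greedy cost-per-new-zone heuristic would pick D and P for 18, but a cheaper cover exists.
Choose P and F: together they cover South, Campus, Uptown, North — every zone.
Total opening cost: 8 + 8 = 16.
No cover costs less than 16.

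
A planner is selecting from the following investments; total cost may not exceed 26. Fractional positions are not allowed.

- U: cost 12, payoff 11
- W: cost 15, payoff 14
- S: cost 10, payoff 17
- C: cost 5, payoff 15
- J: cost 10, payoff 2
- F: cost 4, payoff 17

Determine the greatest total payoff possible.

49

This is an integer program with binary decision variables.
Allowing fractional choices, the relaxed optimum would be about 55.5, but investments are indivisible.
U + S + F: cost 12 + 10 + 4 = 26 ≤ 26, payoff 11 + 17 + 17 = 45.
W + C + F: cost 15 + 5 + 4 = 24 ≤ 26, payoff 14 + 15 + 17 = 46.
S + C + F: cost 10 + 5 + 4 = 19 ≤ 26, payoff 17 + 15 + 17 = 49.
Best is S, C, and F with total payoff 49.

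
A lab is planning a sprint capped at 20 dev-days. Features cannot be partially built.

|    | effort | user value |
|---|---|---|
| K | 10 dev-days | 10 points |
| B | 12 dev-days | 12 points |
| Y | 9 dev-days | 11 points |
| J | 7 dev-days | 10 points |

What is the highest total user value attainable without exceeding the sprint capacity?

22

Take B and J: effort 12 + 7 = 19 ≤ 20, user value 12 + 10 = 22.
No other feasible combination does better.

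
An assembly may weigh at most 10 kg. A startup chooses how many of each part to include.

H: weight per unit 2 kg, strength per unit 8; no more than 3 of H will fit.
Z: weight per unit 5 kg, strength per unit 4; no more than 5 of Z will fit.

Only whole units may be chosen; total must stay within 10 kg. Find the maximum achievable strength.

3×H: weight 6 ≤ 10, strength 3·8 = 24.
2×H and 1×Z: weight 9 ≤ 10, strength 2·8 + 1·4 = 20.
Best is 24.

24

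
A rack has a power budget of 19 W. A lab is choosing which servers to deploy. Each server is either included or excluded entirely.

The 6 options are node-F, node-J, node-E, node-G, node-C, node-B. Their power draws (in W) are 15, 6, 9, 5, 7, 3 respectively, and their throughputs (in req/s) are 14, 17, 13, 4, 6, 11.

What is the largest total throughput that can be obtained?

41

Treat it as a binary knapsack problem.
Allowing fractional choices, the relaxed optimum would be about 41.9, but servers are indivisible.
node-J + node-E + node-B: power draw 6 + 9 + 3 = 18 ≤ 19, throughput 17 + 13 + 11 = 41.
node-J + node-G + node-B: power draw 6 + 5 + 3 = 14 ≤ 19, throughput 17 + 4 + 11 = 32.
node-J + node-C + node-B: power draw 6 + 7 + 3 = 16 ≤ 19, throughput 17 + 6 + 11 = 34.
Best is node-J, node-E, and node-B with total throughput 41.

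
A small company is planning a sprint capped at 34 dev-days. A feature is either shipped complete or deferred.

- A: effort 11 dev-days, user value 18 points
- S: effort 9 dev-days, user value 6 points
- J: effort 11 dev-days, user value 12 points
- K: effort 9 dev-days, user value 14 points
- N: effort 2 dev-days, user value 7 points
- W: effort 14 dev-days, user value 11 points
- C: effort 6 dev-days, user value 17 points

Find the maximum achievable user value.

Treat it as a binary knapsack problem.
Allowing fractional choices, the relaxed optimum would be about 62.5, but features are indivisible.
A + N + W + C: effort 11 + 2 + 14 + 6 = 33 ≤ 34, user value 18 + 7 + 11 + 17 = 53.
A + J + N + C: effort 11 + 11 + 2 + 6 = 30 ≤ 34, user value 18 + 12 + 7 + 17 = 54.
A + K + N + C: effort 11 + 9 + 2 + 6 = 28 ≤ 34, user value 18 + 14 + 7 + 17 = 56.
Best is A, K, N, and C with total user value 56.

56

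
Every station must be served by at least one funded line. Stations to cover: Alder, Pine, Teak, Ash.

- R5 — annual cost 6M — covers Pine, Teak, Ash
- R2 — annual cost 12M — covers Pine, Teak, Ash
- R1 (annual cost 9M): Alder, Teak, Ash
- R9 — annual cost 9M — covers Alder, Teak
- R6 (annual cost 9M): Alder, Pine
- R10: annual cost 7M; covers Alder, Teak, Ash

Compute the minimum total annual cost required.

13

This is a weighted set-cover instance.
Choose R5 and R10: together they cover Alder, Pine, Teak, Ash — every station.
Total annual cost: 6 + 7 = 13.
No cover costs less than 13.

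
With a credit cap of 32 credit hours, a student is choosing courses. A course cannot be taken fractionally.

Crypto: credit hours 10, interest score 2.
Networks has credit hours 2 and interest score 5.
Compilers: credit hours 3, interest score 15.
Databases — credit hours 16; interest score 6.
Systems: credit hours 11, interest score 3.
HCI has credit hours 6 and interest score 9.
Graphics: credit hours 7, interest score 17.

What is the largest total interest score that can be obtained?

49

Crypto + Networks + Compilers + HCI + Graphics: credit hours 10 + 2 + 3 + 6 + 7 = 28 ≤ 32, interest score 2 + 5 + 15 + 9 + 17 = 48.
Networks + Compilers + Systems + HCI + Graphics: credit hours 2 + 3 + 11 + 6 + 7 = 29 ≤ 32, interest score 5 + 15 + 3 + 9 + 17 = 49.
Compilers + Databases + HCI + Graphics: credit hours 3 + 16 + 6 + 7 = 32 ≤ 32, interest score 15 + 6 + 9 + 17 = 47.
Best is Networks, Compilers, Systems, HCI, and Graphics with total interest score 49.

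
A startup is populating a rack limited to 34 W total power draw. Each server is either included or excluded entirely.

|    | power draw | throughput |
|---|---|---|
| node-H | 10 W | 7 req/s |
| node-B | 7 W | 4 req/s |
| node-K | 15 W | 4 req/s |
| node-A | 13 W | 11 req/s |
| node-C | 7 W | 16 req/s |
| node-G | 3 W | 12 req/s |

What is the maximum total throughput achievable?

46

Take node-H, node-A, node-C, and node-G: power draw 10 + 13 + 7 + 3 = 33 ≤ 34, throughput 7 + 11 + 16 + 12 = 46.
No other feasible combination does better.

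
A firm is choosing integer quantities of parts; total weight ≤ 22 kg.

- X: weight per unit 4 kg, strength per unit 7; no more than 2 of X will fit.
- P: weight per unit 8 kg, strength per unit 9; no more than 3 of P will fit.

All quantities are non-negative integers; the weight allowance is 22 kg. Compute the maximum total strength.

25

This is a bounded integer knapsack.
1×X and 2×P: weight 20 ≤ 22, strength 1·7 + 2·9 = 25.
2×X and 1×P: weight 16 ≤ 22, strength 2·7 + 1·9 = 23.
Best is 25.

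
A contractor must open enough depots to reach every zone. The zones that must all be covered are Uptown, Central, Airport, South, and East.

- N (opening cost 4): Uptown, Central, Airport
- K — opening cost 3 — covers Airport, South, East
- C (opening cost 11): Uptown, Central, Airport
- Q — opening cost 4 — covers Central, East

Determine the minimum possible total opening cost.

Choose N and K: together they cover Uptown, Central, Airport, South, East — every zone.
Total opening cost: 4 + 3 = 7.
No cover costs less than 7.

7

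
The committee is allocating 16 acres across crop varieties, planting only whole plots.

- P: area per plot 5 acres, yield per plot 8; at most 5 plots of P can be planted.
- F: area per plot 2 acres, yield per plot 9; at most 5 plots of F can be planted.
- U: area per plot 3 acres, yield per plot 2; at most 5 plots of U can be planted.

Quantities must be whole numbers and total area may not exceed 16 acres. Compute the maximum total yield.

This is a bounded integer knapsack.
F has the best ratio (9/2); taking only F gives at most 5×9 = 45 (stopped by the supply cap of 5).
Mixing does better — 1×P and 5×F: area 15 ≤ 16, yield 1·8 + 5·9 = 53.

53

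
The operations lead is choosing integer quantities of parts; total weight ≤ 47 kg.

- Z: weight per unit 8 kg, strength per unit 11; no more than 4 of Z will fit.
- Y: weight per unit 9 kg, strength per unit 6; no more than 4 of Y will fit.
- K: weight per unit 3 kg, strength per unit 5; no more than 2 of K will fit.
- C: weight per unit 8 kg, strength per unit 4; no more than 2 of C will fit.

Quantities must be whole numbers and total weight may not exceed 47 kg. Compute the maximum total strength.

60

Take 4×Z, 1×Y, and 2×K: weight 47 ≤ 47, strength 4·11 + 1·6 + 2·5 = 60.
K has the best ratio (5/3) and is taken to its limit of 2; remaining capacity is filled optimally with the others.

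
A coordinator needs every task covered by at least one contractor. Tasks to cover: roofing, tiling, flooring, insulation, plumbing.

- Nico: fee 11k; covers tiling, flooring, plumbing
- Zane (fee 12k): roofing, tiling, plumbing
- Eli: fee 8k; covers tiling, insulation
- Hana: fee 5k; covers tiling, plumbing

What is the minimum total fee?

31

The greedy cost-per-new-task heuristic would pick Hana, Eli, Nico, and Zane for 36, but a cheaper cover exists.
Choose Nico, Zane, and Eli: together they cover roofing, tiling, flooring, insulation, plumbing — every task.
Total fee: 11 + 12 + 8 = 31.
No cover costs less than 31.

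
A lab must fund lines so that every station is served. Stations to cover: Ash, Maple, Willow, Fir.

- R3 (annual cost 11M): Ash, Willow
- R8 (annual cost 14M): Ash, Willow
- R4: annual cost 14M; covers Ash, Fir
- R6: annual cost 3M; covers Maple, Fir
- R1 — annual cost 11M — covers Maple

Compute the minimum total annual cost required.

14

Choose R3 and R6: together they cover Ash, Maple, Willow, Fir — every station.
Total annual cost: 11 + 3 = 14.
No cover costs less than 14.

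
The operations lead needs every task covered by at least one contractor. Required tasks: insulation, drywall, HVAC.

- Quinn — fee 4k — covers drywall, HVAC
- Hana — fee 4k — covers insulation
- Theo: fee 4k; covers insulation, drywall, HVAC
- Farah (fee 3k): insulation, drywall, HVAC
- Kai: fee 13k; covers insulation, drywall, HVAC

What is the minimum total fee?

Farah alone covers insulation, drywall, HVAC — every task.
Total fee: 3.
No cover costs less than 3.

3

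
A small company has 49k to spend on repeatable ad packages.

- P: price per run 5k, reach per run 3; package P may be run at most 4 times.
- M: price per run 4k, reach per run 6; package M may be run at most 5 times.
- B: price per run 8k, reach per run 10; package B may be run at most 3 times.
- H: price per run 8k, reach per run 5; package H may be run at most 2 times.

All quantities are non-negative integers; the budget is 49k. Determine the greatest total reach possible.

This is a bounded integer knapsack.
M has the best ratio (6/4); taking only M gives at most 5×6 = 30 (stopped by the supply cap of 5).
Mixing does better — 1×P, 5×M, and 3×B: price 49 ≤ 49, reach 1·3 + 5·6 + 3·10 = 63.

63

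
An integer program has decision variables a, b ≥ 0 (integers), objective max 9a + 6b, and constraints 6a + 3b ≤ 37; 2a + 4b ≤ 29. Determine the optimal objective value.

(a,b)=(4,4) is feasible, giving 60.
(a,b)=(3,5) is feasible, giving 57.
(a,b)=(4,3) is feasible, giving 54.
No feasible integer point exceeds 60.

60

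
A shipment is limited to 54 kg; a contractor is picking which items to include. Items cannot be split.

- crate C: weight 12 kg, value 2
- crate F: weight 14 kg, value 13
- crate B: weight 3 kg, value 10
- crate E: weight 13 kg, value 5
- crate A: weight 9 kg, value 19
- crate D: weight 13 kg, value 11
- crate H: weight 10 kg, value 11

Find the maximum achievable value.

Take crate F, crate B, crate A, crate D, and crate H: weight 14 + 3 + 9 + 13 + 10 = 49 ≤ 54, value 13 + 10 + 19 + 11 + 11 = 64.
No other feasible combination does better.

64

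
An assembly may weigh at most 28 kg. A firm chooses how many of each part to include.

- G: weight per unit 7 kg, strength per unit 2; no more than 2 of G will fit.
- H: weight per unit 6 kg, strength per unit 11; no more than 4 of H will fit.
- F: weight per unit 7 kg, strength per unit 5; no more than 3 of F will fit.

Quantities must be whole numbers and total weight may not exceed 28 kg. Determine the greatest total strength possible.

44

Take 4×H: weight 24 ≤ 28, strength 4·11 = 44.
H has the best ratio (11/6) and is taken to its limit of 4; remaining capacity is filled optimally with the others.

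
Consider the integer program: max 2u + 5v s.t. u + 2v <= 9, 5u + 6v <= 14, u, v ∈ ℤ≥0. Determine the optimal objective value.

(u,v)=(0,2) is feasible, giving 10.
(u,v)=(1,1) is feasible, giving 7.
(u,v)=(0,1) is feasible, giving 5.
Maximum is 10 at (u,v)=(0,2).

10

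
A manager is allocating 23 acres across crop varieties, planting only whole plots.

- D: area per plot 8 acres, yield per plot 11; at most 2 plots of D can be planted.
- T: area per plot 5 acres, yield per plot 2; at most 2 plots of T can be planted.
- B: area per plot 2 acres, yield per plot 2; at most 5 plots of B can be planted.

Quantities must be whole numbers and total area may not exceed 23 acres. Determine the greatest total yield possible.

Take 2×D and 3×B: area 22 ≤ 23, yield 2·11 + 3·2 = 28.
D has the best ratio (11/8) and is taken to its limit of 2; remaining capacity is filled optimally with the others.

28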